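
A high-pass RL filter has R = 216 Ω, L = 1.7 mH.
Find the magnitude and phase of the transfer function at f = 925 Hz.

Step 1 — Angular frequency: ω = 2π·925 = 5812 rad/s.
Step 2 — Transfer function: H(jω) = jωL/(R + jωL).
Step 3 — Numerator jωL = j·9.88; denominator R + jωL = 216 + j9.88.
Step 4 — H = 0.002088 + j0.04565.
Step 5 — Magnitude: |H| = 0.04569 (-26.8 dB); phase: φ = 87.4°.

|H| = 0.04569 (-26.8 dB), φ = 87.4°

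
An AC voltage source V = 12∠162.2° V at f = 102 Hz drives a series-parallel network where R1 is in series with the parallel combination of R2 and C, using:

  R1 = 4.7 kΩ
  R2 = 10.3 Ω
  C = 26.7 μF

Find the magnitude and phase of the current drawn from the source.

Step 1 — Angular frequency: ω = 2π·f = 2π·102 = 640.9 rad/s.
Step 2 — Component impedances:
  R1: Z = R = 4700 Ω
  R2: Z = R = 10.3 Ω
  C: Z = 1/(jωC) = -j/(ω·C) = 0 - j58.44 Ω
Step 3 — Parallel branch: R2 || C = 1/(1/R2 + 1/C) = 9.99 - j1.761 Ω.
Step 4 — Series with R1: Z_total = R1 + (R2 || C) = 4710 - j1.761 Ω = 4710∠-0.0° Ω.
Step 5 — Source phasor: V = 12∠162.2° V = -11.43 + j3.668 V.
Step 6 — Ohm's law: I = V / Z_total = (-11.43 + j3.668) / (4710 - j1.761) = -0.002426 + j0.0007779 A.
Step 7 — Convert to polar: |I| = 0.002548 A, ∠I = 162.2°.

I = 0.002548∠162.2° A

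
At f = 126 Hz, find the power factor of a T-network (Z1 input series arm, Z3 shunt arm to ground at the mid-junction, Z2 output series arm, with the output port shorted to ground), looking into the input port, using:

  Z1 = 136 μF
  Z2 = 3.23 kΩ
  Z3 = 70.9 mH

Step 1 — Angular frequency: ω = 2π·f = 2π·126 = 791.7 rad/s.
Step 2 — Component impedances:
  Z1: Z = 1/(jωC) = -j/(ω·C) = 0 - j9.288 Ω
  Z2: Z = R = 3230 Ω
  Z3: Z = jωL = j·791.7·0.0709 = 0 + j56.13 Ω
Step 3 — With the output port shorted to ground, the output series arm Z2 runs from the junction to ground; the shunt arm Z3 also runs from the junction to ground. They appear in parallel: Z3 || Z2 = 0.9751 + j56.11 Ω.
Step 4 — Series with input arm Z1: Z_in = Z1 + (Z3 || Z2) = 0.9751 + j46.83 Ω = 46.84∠88.8° Ω.
Step 5 — Power factor: PF = cos(φ) = Re(Z)/|Z| = 0.9751/46.84 = 0.02082.
Step 6 — Type: Im(Z) = 46.83 ⇒ lagging (phase φ = 88.8°).

PF = 0.02082 (lagging, φ = 88.8°)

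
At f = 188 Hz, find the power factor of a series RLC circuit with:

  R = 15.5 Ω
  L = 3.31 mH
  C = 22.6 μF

Step 1 — Angular frequency: ω = 2π·f = 2π·188 = 1181 rad/s.
Step 2 — Component impedances:
  R: Z = R = 15.5 Ω
  L: Z = jωL = j·1181·0.00331 = 0 + j3.91 Ω
  C: Z = 1/(jωC) = -j/(ω·C) = 0 - j37.46 Ω
Step 3 — Series combination: Z_total = R + L + C = 15.5 - j33.55 Ω = 36.96∠-65.2° Ω.
Step 4 — Power factor: PF = cos(φ) = Re(Z)/|Z| = 15.5/36.96 = 0.4194.
Step 5 — Type: Im(Z) = -33.55 ⇒ leading (phase φ = -65.2°).

PF = 0.4194 (leading, φ = -65.2°)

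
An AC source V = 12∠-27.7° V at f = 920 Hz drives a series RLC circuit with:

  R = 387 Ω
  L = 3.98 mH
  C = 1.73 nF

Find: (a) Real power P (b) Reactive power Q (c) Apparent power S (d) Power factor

Step 1 — Angular frequency: ω = 2π·f = 2π·920 = 5781 rad/s.
Step 2 — Component impedances:
  R: Z = R = 387 Ω
  L: Z = jωL = j·5781·0.00398 = 0 + j23.01 Ω
  C: Z = 1/(jωC) = -j/(ω·C) = 0 - j1e+05 Ω
Step 3 — Series combination: Z_total = R + L + C = 387 - j9.997e+04 Ω = 9.997e+04∠-89.8° Ω.
Step 4 — Source phasor: V = 12∠-27.7° V = 10.62 - j5.578 V.
Step 5 — Current: I = V / Z = 5.621e-05 + j0.0001061 A = 0.00012∠62.1° A.
Step 6 — Complex power: S = V·I* = 5.576e-06 - j0.00144 VA.
Step 7 — Real power: P = Re(S) = 5.576e-06 W.
Step 8 — Reactive power: Q = Im(S) = -0.00144 VAR.
Step 9 — Apparent power: |S| = 0.00144 VA.
Step 10 — Power factor: PF = P/|S| = 0.003871 (leading).

(a) P = 5.576e-06 W  (b) Q = -0.00144 VAR  (c) S = 0.00144 VA  (d) PF = 0.003871 (leading)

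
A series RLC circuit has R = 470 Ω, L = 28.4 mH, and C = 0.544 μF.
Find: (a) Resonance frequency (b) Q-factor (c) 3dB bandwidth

Step 1 — Resonance: ω₀ = 1/√(LC) = 1/√(0.0284·5.44e-07) = 8045 rad/s.
Step 2 — f₀ = ω₀/(2π) = 1280 Hz.
Step 3 — Series Q: Q = ω₀L/R = 8045·0.0284/470 = 0.4861.
Step 4 — Bandwidth: Δω = ω₀/Q = 1.655e+04 rad/s; BW = Δω/(2π) = 2634 Hz.

(a) f₀ = 1280 Hz  (b) Q = 0.4861  (c) BW = 2634 Hz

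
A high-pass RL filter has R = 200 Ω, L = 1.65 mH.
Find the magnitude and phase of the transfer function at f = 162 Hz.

Step 1 — Angular frequency: ω = 2π·162 = 1018 rad/s.
Step 2 — Transfer function: H(jω) = jωL/(R + jωL).
Step 3 — Numerator jωL = j·1.679; denominator R + jωL = 200 + j1.679.
Step 4 — H = 7.051e-05 + j0.008397.
Step 5 — Magnitude: |H| = 0.008397 (-41.5 dB); phase: φ = 89.5°.

|H| = 0.008397 (-41.5 dB), φ = 89.5°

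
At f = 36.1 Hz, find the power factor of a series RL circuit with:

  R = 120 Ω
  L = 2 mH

Step 1 — Angular frequency: ω = 2π·f = 2π·36.1 = 226.8 rad/s.
Step 2 — Component impedances:
  R: Z = R = 120 Ω
  L: Z = jωL = j·226.8·0.002 = 0 + j0.4536 Ω
Step 3 — Series combination: Z_total = R + L = 120 + j0.4536 Ω = 120∠0.2° Ω.
Step 4 — Power factor: PF = cos(φ) = Re(Z)/|Z| = 120/120 = 1.
Step 5 — Type: Im(Z) = 0.4536 ⇒ lagging (phase φ = 0.2°).

PF = 1 (lagging, φ = 0.2°)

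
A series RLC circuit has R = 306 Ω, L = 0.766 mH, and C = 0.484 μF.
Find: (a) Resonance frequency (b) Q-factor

Step 1 — Resonance condition Im(Z)=0 gives ω₀ = 1/√(LC).
Step 2 — ω₀ = 1/√(0.000766·4.84e-07) = 5.194e+04 rad/s.
Step 3 — f₀ = ω₀/(2π) = 8266 Hz.
Step 4 — Series Q: Q = ω₀L/R = 5.194e+04·0.000766/306 = 0.13.

(a) f₀ = 8266 Hz  (b) Q = 0.13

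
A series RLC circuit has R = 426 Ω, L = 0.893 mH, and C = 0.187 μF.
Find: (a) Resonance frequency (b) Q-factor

Step 1 — Resonance condition Im(Z)=0 gives ω₀ = 1/√(LC).
Step 2 — ω₀ = 1/√(0.000893·1.87e-07) = 7.738e+04 rad/s.
Step 3 — f₀ = ω₀/(2π) = 1.232e+04 Hz.
Step 4 — Series Q: Q = ω₀L/R = 7.738e+04·0.000893/426 = 0.1622.

(a) f₀ = 1.232e+04 Hz  (b) Q = 0.1622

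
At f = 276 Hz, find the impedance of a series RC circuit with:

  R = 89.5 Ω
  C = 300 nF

Step 1 — Angular frequency: ω = 2π·f = 2π·276 = 1734 rad/s.
Step 2 — Component impedances:
  R: Z = R = 89.5 Ω
  C: Z = 1/(jωC) = -j/(ω·C) = 0 - j1922 Ω
Step 3 — Series combination: Z_total = R + C = 89.5 - j1922 Ω = 1924∠-87.3° Ω.

Z = 89.5 - j1922 Ω = 1924∠-87.3° Ω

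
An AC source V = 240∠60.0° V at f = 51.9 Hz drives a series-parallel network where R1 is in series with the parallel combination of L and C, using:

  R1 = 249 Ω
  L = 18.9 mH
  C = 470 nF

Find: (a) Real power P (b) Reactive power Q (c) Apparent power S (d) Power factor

Step 1 — Angular frequency: ω = 2π·f = 2π·51.9 = 326.1 rad/s.
Step 2 — Component impedances:
  R1: Z = R = 249 Ω
  L: Z = jωL = j·326.1·0.0189 = 0 + j6.163 Ω
  C: Z = 1/(jωC) = -j/(ω·C) = 0 - j6525 Ω
Step 3 — Parallel branch: L || C = 1/(1/L + 1/C) = 0 + j6.169 Ω.
Step 4 — Series with R1: Z_total = R1 + (L || C) = 249 + j6.169 Ω = 249.1∠1.4° Ω.
Step 5 — Source phasor: V = 240∠60.0° V = 120 + j207.8 V.
Step 6 — Current: I = V / Z = 0.5023 + j0.8223 A = 0.9636∠58.6° A.
Step 7 — Complex power: S = V·I* = 231.2 + j5.728 VA.
Step 8 — Real power: P = Re(S) = 231.2 W.
Step 9 — Reactive power: Q = Im(S) = 5.728 VAR.
Step 10 — Apparent power: |S| = 231.3 VA.
Step 11 — Power factor: PF = P/|S| = 0.9997 (lagging).

(a) P = 231.2 W  (b) Q = 5.728 VAR  (c) S = 231.3 VA  (d) PF = 0.9997 (lagging)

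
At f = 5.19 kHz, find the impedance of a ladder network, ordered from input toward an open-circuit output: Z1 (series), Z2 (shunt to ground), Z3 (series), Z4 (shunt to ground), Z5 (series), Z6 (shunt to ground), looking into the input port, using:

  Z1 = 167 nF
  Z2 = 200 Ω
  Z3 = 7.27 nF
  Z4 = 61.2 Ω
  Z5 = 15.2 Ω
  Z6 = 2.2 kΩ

Step 1 — Angular frequency: ω = 2π·f = 2π·5190 = 3.261e+04 rad/s.
Step 2 — Component impedances:
  Z1: Z = 1/(jωC) = -j/(ω·C) = 0 - j183.6 Ω
  Z2: Z = R = 200 Ω
  Z3: Z = 1/(jωC) = -j/(ω·C) = 0 - j4218 Ω
  Z4: Z = R = 61.2 Ω
  Z5: Z = R = 15.2 Ω
  Z6: Z = R = 2200 Ω
Step 3 — Ladder network (open output): work backward from the far end, alternating series and parallel combinations. Z_in = 199.4 - j193.1 Ω = 277.6∠-44.1° Ω.

Z = 199.4 - j193.1 Ω = 277.6∠-44.1° Ω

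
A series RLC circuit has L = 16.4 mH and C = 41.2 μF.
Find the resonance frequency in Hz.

Step 1 — Resonance condition Im(Z)=0 gives ω₀ = 1/√(LC).
Step 2 — ω₀ = 1/√(0.0164·4.12e-05) = 1217 rad/s.
Step 3 — f₀ = ω₀/(2π) = 193.6 Hz.

f₀ = 193.6 Hz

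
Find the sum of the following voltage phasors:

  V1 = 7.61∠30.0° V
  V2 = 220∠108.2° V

Step 1 — Convert each phasor to rectangular form:
  V1 = 7.61·(cos(30.0°) + j·sin(30.0°)) = 6.59 + j3.805 V
  V2 = 220·(cos(108.2°) + j·sin(108.2°)) = -68.71 + j209 V
Step 2 — Sum components: V_total = -62.12 + j212.8 V.
Step 3 — Convert to polar: |V_total| = 221.7 V, ∠V_total = 106.3°.

V_total = 221.7∠106.3° V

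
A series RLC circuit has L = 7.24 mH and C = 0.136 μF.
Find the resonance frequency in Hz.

Step 1 — Resonance condition Im(Z)=0 gives ω₀ = 1/√(LC).
Step 2 — ω₀ = 1/√(0.00724·1.36e-07) = 3.187e+04 rad/s.
Step 3 — f₀ = ω₀/(2π) = 5072 Hz.

f₀ = 5072 Hz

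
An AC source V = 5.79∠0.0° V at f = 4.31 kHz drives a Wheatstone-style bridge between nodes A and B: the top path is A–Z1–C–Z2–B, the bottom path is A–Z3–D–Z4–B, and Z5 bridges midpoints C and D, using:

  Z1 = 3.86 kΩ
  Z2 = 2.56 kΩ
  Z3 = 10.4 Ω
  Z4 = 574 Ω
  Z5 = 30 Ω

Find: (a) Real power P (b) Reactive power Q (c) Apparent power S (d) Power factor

Step 1 — Angular frequency: ω = 2π·f = 2π·4310 = 2.708e+04 rad/s.
Step 2 — Component impedances:
  Z1: Z = R = 3860 Ω
  Z2: Z = R = 2560 Ω
  Z3: Z = R = 10.4 Ω
  Z4: Z = R = 574 Ω
  Z5: Z = R = 30 Ω
Step 3 — Bridge requires nodal analysis (the Z5 bridge couples midpoints C and D, so the two paths cannot be reduced to a simple series/parallel combination). Setting node B to ground and injecting 1 A at node A, the 3-node admittance system at A, C, D solves to V_A = Z_AB = 480.2 Ω = 480.2∠0.0° Ω.
Step 4 — Source phasor: V = 5.79∠0.0° V = 5.79 V.
Step 5 — Current: I = V / Z = 0.01206 A = 0.01206∠0.0° A.
Step 6 — Complex power: S = V·I* = 0.06981 VA.
Step 7 — Real power: P = Re(S) = 0.06981 W.
Step 8 — Reactive power: Q = Im(S) = 0 VAR.
Step 9 — Apparent power: |S| = 0.06981 VA.
Step 10 — Power factor: PF = P/|S| = 1 (unity).

(a) P = 0.06981 W  (b) Q = 0 VAR  (c) S = 0.06981 VA  (d) PF = 1 (unity)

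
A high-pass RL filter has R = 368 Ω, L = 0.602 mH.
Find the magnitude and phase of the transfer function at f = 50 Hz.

Step 1 — Angular frequency: ω = 2π·50 = 314.2 rad/s.
Step 2 — Transfer function: H(jω) = jωL/(R + jωL).
Step 3 — Numerator jωL = j·0.1891; denominator R + jωL = 368 + j0.1891.
Step 4 — H = 2.641e-07 + j0.0005139.
Step 5 — Magnitude: |H| = 0.0005139 (-65.8 dB); phase: φ = 90.0°.

|H| = 0.0005139 (-65.8 dB), φ = 90.0°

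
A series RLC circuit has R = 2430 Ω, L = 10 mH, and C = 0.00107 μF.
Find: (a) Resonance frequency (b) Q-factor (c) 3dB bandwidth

Step 1 — Resonance: ω₀ = 1/√(LC) = 1/√(0.01·1.07e-09) = 3.057e+05 rad/s.
Step 2 — f₀ = ω₀/(2π) = 4.866e+04 Hz.
Step 3 — Series Q: Q = ω₀L/R = 3.057e+05·0.01/2430 = 1.258.
Step 4 — Bandwidth: Δω = ω₀/Q = 2.43e+05 rad/s; BW = Δω/(2π) = 3.867e+04 Hz.

(a) f₀ = 4.866e+04 Hz  (b) Q = 1.258  (c) BW = 3.867e+04 Hz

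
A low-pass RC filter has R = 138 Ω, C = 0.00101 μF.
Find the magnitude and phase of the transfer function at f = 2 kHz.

Step 1 — Angular frequency: ω = 2π·2000 = 1.257e+04 rad/s.
Step 2 — Transfer function: H(jω) = 1/(1 + jωRC).
Step 3 — Denominator: 1 + jωRC = 1 + j·1.257e+04·138·1.01e-09 = 1 + j0.001752.
Step 4 — H = 1 - j0.001751.
Step 5 — Magnitude: |H| = 1 (-0.0 dB); phase: φ = -0.1°.

|H| = 1 (-0.0 dB), φ = -0.1°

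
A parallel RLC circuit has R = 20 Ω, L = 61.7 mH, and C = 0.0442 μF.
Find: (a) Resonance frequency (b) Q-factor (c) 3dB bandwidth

Step 1 — Resonance: ω₀ = 1/√(LC) = 1/√(0.0617·4.42e-08) = 1.915e+04 rad/s.
Step 2 — f₀ = ω₀/(2π) = 3048 Hz.
Step 3 — Parallel Q: Q = R/(ω₀L) = 20/(1.915e+04·0.0617) = 0.01693.
Step 4 — Bandwidth: Δω = ω₀/Q = 1.131e+06 rad/s; BW = Δω/(2π) = 1.8e+05 Hz.

(a) f₀ = 3048 Hz  (b) Q = 0.01693  (c) BW = 1.8e+05 Hz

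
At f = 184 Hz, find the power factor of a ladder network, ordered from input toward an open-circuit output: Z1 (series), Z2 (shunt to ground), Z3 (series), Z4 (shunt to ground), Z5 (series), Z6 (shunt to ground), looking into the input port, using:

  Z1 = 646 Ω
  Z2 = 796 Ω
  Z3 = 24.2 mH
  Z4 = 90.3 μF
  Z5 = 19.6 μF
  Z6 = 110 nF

Step 1 — Angular frequency: ω = 2π·f = 2π·184 = 1156 rad/s.
Step 2 — Component impedances:
  Z1: Z = R = 646 Ω
  Z2: Z = R = 796 Ω
  Z3: Z = jωL = j·1156·0.0242 = 0 + j27.98 Ω
  Z4: Z = 1/(jωC) = -j/(ω·C) = 0 - j9.579 Ω
  Z5: Z = 1/(jωC) = -j/(ω·C) = 0 - j44.13 Ω
  Z6: Z = 1/(jωC) = -j/(ω·C) = 0 - j7863 Ω
Step 3 — Ladder network (open output): work backward from the far end, alternating series and parallel combinations. Z_in = 646.4 + j18.4 Ω = 646.7∠1.6° Ω.
Step 4 — Power factor: PF = cos(φ) = Re(Z)/|Z| = 646.43/646.69 = 0.9996.
Step 5 — Type: Im(Z) = 18.4 ⇒ lagging (phase φ = 1.6°).

PF = 0.9996 (lagging, φ = 1.6°)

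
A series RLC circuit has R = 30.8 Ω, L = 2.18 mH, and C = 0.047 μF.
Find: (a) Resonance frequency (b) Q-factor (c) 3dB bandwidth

Step 1 — Resonance: ω₀ = 1/√(LC) = 1/√(0.00218·4.7e-08) = 9.879e+04 rad/s.
Step 2 — f₀ = ω₀/(2π) = 1.572e+04 Hz.
Step 3 — Series Q: Q = ω₀L/R = 9.879e+04·0.00218/30.8 = 6.992.
Step 4 — Bandwidth: Δω = ω₀/Q = 1.413e+04 rad/s; BW = Δω/(2π) = 2249 Hz.

(a) f₀ = 1.572e+04 Hz  (b) Q = 6.992  (c) BW = 2249 Hz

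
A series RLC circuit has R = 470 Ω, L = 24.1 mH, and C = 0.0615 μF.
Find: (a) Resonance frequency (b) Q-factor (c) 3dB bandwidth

Step 1 — Resonance: ω₀ = 1/√(LC) = 1/√(0.0241·6.15e-08) = 2.597e+04 rad/s.
Step 2 — f₀ = ω₀/(2π) = 4134 Hz.
Step 3 — Series Q: Q = ω₀L/R = 2.597e+04·0.0241/470 = 1.332.
Step 4 — Bandwidth: Δω = ω₀/Q = 1.95e+04 rad/s; BW = Δω/(2π) = 3104 Hz.

(a) f₀ = 4134 Hz  (b) Q = 1.332  (c) BW = 3104 Hz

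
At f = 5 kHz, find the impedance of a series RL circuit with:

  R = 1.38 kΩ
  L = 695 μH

Step 1 — Angular frequency: ω = 2π·f = 2π·5000 = 3.142e+04 rad/s.
Step 2 — Component impedances:
  R: Z = R = 1380 Ω
  L: Z = jωL = j·3.142e+04·0.000695 = 0 + j21.83 Ω
Step 3 — Series combination: Z_total = R + L = 1380 + j21.83 Ω = 1380∠0.9° Ω.

Z = 1380 + j21.83 Ω = 1380∠0.9° Ω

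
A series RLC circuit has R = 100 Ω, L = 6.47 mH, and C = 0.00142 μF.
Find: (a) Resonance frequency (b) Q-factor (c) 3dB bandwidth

Step 1 — Resonance condition Im(Z)=0 gives ω₀ = 1/√(LC).
Step 2 — ω₀ = 1/√(0.00647·1.42e-09) = 3.299e+05 rad/s.
Step 3 — f₀ = ω₀/(2π) = 5.251e+04 Hz.
Step 4 — Series Q: Q = ω₀L/R = 3.299e+05·0.00647/100 = 21.35.
Step 5 — 3dB bandwidth: Δω = ω₀/Q = 1.546e+04 rad/s; BW = Δω/(2π) = 2460 Hz.

(a) f₀ = 5.251e+04 Hz  (b) Q = 21.35  (c) BW = 2460 Hz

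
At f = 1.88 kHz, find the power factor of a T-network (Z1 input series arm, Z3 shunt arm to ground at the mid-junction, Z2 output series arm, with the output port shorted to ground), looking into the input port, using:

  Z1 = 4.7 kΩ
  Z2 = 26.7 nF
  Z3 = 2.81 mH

Step 1 — Angular frequency: ω = 2π·f = 2π·1880 = 1.181e+04 rad/s.
Step 2 — Component impedances:
  Z1: Z = R = 4700 Ω
  Z2: Z = 1/(jωC) = -j/(ω·C) = 0 - j3171 Ω
  Z3: Z = jωL = j·1.181e+04·0.00281 = 0 + j33.19 Ω
Step 3 — With the output port shorted to ground, the output series arm Z2 runs from the junction to ground; the shunt arm Z3 also runs from the junction to ground. They appear in parallel: Z3 || Z2 = 0 + j33.54 Ω.
Step 4 — Series with input arm Z1: Z_in = Z1 + (Z3 || Z2) = 4700 + j33.54 Ω = 4700∠0.4° Ω.
Step 5 — Power factor: PF = cos(φ) = Re(Z)/|Z| = 4700/4700 = 1.
Step 6 — Type: Im(Z) = 33.54 ⇒ lagging (phase φ = 0.4°).

PF = 1 (lagging, φ = 0.4°)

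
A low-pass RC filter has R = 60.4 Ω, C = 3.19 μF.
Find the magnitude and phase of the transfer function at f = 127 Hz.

Step 1 — Angular frequency: ω = 2π·127 = 798 rad/s.
Step 2 — Transfer function: H(jω) = 1/(1 + jωRC).
Step 3 — Denominator: 1 + jωRC = 1 + j·798·60.4·3.19e-06 = 1 + j0.1537.
Step 4 — H = 0.9769 - j0.1502.
Step 5 — Magnitude: |H| = 0.9884 (-0.1 dB); phase: φ = -8.7°.

|H| = 0.9884 (-0.1 dB), φ = -8.7°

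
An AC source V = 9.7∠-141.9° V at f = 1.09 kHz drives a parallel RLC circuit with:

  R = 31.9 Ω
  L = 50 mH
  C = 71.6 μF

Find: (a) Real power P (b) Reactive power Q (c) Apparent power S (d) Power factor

Step 1 — Angular frequency: ω = 2π·f = 2π·1090 = 6849 rad/s.
Step 2 — Component impedances:
  R: Z = R = 31.9 Ω
  L: Z = jωL = j·6849·0.05 = 0 + j342.4 Ω
  C: Z = 1/(jωC) = -j/(ω·C) = 0 - j2.039 Ω
Step 3 — Parallel combination: 1/Z_total = 1/R + 1/L + 1/C; Z_total = 0.1314 - j2.043 Ω = 2.047∠-86.3° Ω.
Step 4 — Source phasor: V = 9.7∠-141.9° V = -7.633 - j5.985 V.
Step 5 — Current: I = V / Z = 2.678 - j3.908 A = 4.738∠-55.6° A.
Step 6 — Complex power: S = V·I* = 2.95 - j45.86 VA.
Step 7 — Real power: P = Re(S) = 2.95 W.
Step 8 — Reactive power: Q = Im(S) = -45.86 VAR.
Step 9 — Apparent power: |S| = 45.96 VA.
Step 10 — Power factor: PF = P/|S| = 0.06418 (leading).

(a) P = 2.95 W  (b) Q = -45.86 VAR  (c) S = 45.96 VA  (d) PF = 0.06418 (leading)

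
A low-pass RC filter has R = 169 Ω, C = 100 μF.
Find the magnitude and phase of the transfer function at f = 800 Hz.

Step 1 — Angular frequency: ω = 2π·800 = 5027 rad/s.
Step 2 — Transfer function: H(jω) = 1/(1 + jωRC).
Step 3 — Denominator: 1 + jωRC = 1 + j·5027·169·0.0001 = 1 + j84.95.
Step 4 — H = 0.0001386 - j0.01177.
Step 5 — Magnitude: |H| = 0.01177 (-38.6 dB); phase: φ = -89.3°.

|H| = 0.01177 (-38.6 dB), φ = -89.3°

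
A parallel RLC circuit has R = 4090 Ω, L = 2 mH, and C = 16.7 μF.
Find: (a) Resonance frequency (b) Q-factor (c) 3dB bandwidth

Step 1 — Resonance: ω₀ = 1/√(LC) = 1/√(0.002·1.67e-05) = 5472 rad/s.
Step 2 — f₀ = ω₀/(2π) = 870.9 Hz.
Step 3 — Parallel Q: Q = R/(ω₀L) = 4090/(5472·0.002) = 373.7.
Step 4 — Bandwidth: Δω = ω₀/Q = 14.64 rad/s; BW = Δω/(2π) = 2.33 Hz.

(a) f₀ = 870.9 Hz  (b) Q = 373.7  (c) BW = 2.33 Hz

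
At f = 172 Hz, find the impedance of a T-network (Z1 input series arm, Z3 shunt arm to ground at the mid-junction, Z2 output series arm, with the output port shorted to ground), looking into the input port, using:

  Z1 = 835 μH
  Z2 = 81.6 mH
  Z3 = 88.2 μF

Step 1 — Angular frequency: ω = 2π·f = 2π·172 = 1081 rad/s.
Step 2 — Component impedances:
  Z1: Z = jωL = j·1081·0.000835 = 0 + j0.9024 Ω
  Z2: Z = jωL = j·1081·0.0816 = 0 + j88.19 Ω
  Z3: Z = 1/(jωC) = -j/(ω·C) = 0 - j10.49 Ω
Step 3 — With the output port shorted to ground, the output series arm Z2 runs from the junction to ground; the shunt arm Z3 also runs from the junction to ground. They appear in parallel: Z3 || Z2 = 0 - j11.91 Ω.
Step 4 — Series with input arm Z1: Z_in = Z1 + (Z3 || Z2) = 0 - j11.01 Ω = 11.01∠-90.0° Ω.

Z = 0 - j11.01 Ω = 11.01∠-90.0° Ω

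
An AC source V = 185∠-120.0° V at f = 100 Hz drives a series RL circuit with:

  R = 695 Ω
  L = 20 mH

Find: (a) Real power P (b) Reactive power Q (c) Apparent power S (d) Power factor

Step 1 — Angular frequency: ω = 2π·f = 2π·100 = 628.3 rad/s.
Step 2 — Component impedances:
  R: Z = R = 695 Ω
  L: Z = jωL = j·628.3·0.02 = 0 + j12.57 Ω
Step 3 — Series combination: Z_total = R + L = 695 + j12.57 Ω = 695.1∠1.0° Ω.
Step 4 — Source phasor: V = 185∠-120.0° V = -92.5 - j160.2 V.
Step 5 — Current: I = V / Z = -0.1372 - j0.228 A = 0.2661∠-121.0° A.
Step 6 — Complex power: S = V·I* = 49.23 + j0.8901 VA.
Step 7 — Real power: P = Re(S) = 49.23 W.
Step 8 — Reactive power: Q = Im(S) = 0.8901 VAR.
Step 9 — Apparent power: |S| = 49.24 VA.
Step 10 — Power factor: PF = P/|S| = 0.9998 (lagging).

(a) P = 49.23 W  (b) Q = 0.8901 VAR  (c) S = 49.24 VA  (d) PF = 0.9998 (lagging)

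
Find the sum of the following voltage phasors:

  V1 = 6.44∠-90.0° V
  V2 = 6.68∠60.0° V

Step 1 — Convert each phasor to rectangular form:
  V1 = 6.44·(cos(-90.0°) + j·sin(-90.0°)) = 0 - j6.44 V
  V2 = 6.68·(cos(60.0°) + j·sin(60.0°)) = 3.34 + j5.785 V
Step 2 — Sum components: V_total = 3.34 - j0.655 V.
Step 3 — Convert to polar: |V_total| = 3.404 V, ∠V_total = -11.1°.

V_total = 3.404∠-11.1° V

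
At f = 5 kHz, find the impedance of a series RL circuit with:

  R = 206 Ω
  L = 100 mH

Step 1 — Angular frequency: ω = 2π·f = 2π·5000 = 3.142e+04 rad/s.
Step 2 — Component impedances:
  R: Z = R = 206 Ω
  L: Z = jωL = j·3.142e+04·0.1 = 0 + j3142 Ω
Step 3 — Series combination: Z_total = R + L = 206 + j3142 Ω = 3148∠86.2° Ω.

Z = 206 + j3142 Ω = 3148∠86.2° Ω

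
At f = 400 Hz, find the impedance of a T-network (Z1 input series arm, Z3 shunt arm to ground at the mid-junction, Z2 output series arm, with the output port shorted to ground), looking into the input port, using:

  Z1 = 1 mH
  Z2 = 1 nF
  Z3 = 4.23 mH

Step 1 — Angular frequency: ω = 2π·f = 2π·400 = 2513 rad/s.
Step 2 — Component impedances:
  Z1: Z = jωL = j·2513·0.001 = 0 + j2.513 Ω
  Z2: Z = 1/(jωC) = -j/(ω·C) = 0 - j3.979e+05 Ω
  Z3: Z = jωL = j·2513·0.00423 = 0 + j10.63 Ω
Step 3 — With the output port shorted to ground, the output series arm Z2 runs from the junction to ground; the shunt arm Z3 also runs from the junction to ground. They appear in parallel: Z3 || Z2 = 0 + j10.63 Ω.
Step 4 — Series with input arm Z1: Z_in = Z1 + (Z3 || Z2) = 0 + j13.14 Ω = 13.14∠90.0° Ω.

Z = 0 + j13.14 Ω = 13.14∠90.0° Ω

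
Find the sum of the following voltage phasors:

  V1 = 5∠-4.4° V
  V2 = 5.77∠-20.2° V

Step 1 — Convert each phasor to rectangular form:
  V1 = 5·(cos(-4.4°) + j·sin(-4.4°)) = 4.985 - j0.3836 V
  V2 = 5.77·(cos(-20.2°) + j·sin(-20.2°)) = 5.415 - j1.992 V
Step 2 — Sum components: V_total = 10.4 - j2.376 V.
Step 3 — Convert to polar: |V_total| = 10.67 V, ∠V_total = -12.9°.

V_total = 10.67∠-12.9° V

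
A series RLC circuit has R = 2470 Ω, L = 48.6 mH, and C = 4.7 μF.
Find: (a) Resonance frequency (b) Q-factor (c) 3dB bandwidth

Step 1 — Resonance: ω₀ = 1/√(LC) = 1/√(0.0486·4.7e-06) = 2092 rad/s.
Step 2 — f₀ = ω₀/(2π) = 333 Hz.
Step 3 — Series Q: Q = ω₀L/R = 2092·0.0486/2470 = 0.04117.
Step 4 — Bandwidth: Δω = ω₀/Q = 5.082e+04 rad/s; BW = Δω/(2π) = 8089 Hz.

(a) f₀ = 333 Hz  (b) Q = 0.04117  (c) BW = 8089 Hz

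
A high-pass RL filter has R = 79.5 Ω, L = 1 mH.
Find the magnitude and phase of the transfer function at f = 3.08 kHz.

Step 1 — Angular frequency: ω = 2π·3080 = 1.935e+04 rad/s.
Step 2 — Transfer function: H(jω) = jωL/(R + jωL).
Step 3 — Numerator jωL = j·19.35; denominator R + jωL = 79.5 + j19.35.
Step 4 — H = 0.05594 + j0.2298.
Step 5 — Magnitude: |H| = 0.2365 (-12.5 dB); phase: φ = 76.3°.

|H| = 0.2365 (-12.5 dB), φ = 76.3°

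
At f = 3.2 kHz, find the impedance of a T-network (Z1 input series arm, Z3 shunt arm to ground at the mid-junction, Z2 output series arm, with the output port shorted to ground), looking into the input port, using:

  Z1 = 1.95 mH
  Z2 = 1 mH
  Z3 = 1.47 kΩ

Step 1 — Angular frequency: ω = 2π·f = 2π·3200 = 2.011e+04 rad/s.
Step 2 — Component impedances:
  Z1: Z = jωL = j·2.011e+04·0.00195 = 0 + j39.21 Ω
  Z2: Z = jωL = j·2.011e+04·0.001 = 0 + j20.11 Ω
  Z3: Z = R = 1470 Ω
Step 3 — With the output port shorted to ground, the output series arm Z2 runs from the junction to ground; the shunt arm Z3 also runs from the junction to ground. They appear in parallel: Z3 || Z2 = 0.275 + j20.1 Ω.
Step 4 — Series with input arm Z1: Z_in = Z1 + (Z3 || Z2) = 0.275 + j59.31 Ω = 59.31∠89.7° Ω.

Z = 0.275 + j59.31 Ω = 59.31∠89.7° Ω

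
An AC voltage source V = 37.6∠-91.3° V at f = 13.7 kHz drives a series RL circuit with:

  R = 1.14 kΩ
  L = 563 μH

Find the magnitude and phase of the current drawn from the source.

Step 1 — Angular frequency: ω = 2π·f = 2π·1.37e+04 = 8.608e+04 rad/s.
Step 2 — Component impedances:
  R: Z = R = 1140 Ω
  L: Z = jωL = j·8.608e+04·0.000563 = 0 + j48.46 Ω
Step 3 — Series combination: Z_total = R + L = 1140 + j48.46 Ω = 1141∠2.4° Ω.
Step 4 — Source phasor: V = 37.6∠-91.3° V = -0.853 - j37.59 V.
Step 5 — Ohm's law: I = V / Z_total = (-0.853 - j37.59) / (1140 + j48.46) = -0.002146 - j0.03288 A.
Step 6 — Convert to polar: |I| = 0.03295 A, ∠I = -93.7°.

I = 0.03295∠-93.7° A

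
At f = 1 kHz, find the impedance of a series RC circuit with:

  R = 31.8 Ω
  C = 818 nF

Step 1 — Angular frequency: ω = 2π·f = 2π·1000 = 6283 rad/s.
Step 2 — Component impedances:
  R: Z = R = 31.8 Ω
  C: Z = 1/(jωC) = -j/(ω·C) = 0 - j194.6 Ω
Step 3 — Series combination: Z_total = R + C = 31.8 - j194.6 Ω = 197.1∠-80.7° Ω.

Z = 31.8 - j194.6 Ω = 197.1∠-80.7° Ω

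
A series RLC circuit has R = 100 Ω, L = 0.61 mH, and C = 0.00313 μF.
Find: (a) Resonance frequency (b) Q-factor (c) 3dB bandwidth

Step 1 — Resonance condition Im(Z)=0 gives ω₀ = 1/√(LC).
Step 2 — ω₀ = 1/√(0.00061·3.13e-09) = 7.237e+05 rad/s.
Step 3 — f₀ = ω₀/(2π) = 1.152e+05 Hz.
Step 4 — Series Q: Q = ω₀L/R = 7.237e+05·0.00061/100 = 4.415.
Step 5 — 3dB bandwidth: Δω = ω₀/Q = 1.639e+05 rad/s; BW = Δω/(2π) = 2.609e+04 Hz.

(a) f₀ = 1.152e+05 Hz  (b) Q = 4.415  (c) BW = 2.609e+04 Hz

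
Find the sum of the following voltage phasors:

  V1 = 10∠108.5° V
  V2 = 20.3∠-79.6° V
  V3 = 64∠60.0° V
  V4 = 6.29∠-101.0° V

Step 1 — Convert each phasor to rectangular form:
  V1 = 10·(cos(108.5°) + j·sin(108.5°)) = -3.173 + j9.483 V
  V2 = 20.3·(cos(-79.6°) + j·sin(-79.6°)) = 3.665 - j19.97 V
  V3 = 64·(cos(60.0°) + j·sin(60.0°)) = 32 + j55.43 V
  V4 = 6.29·(cos(-101.0°) + j·sin(-101.0°)) = -1.2 - j6.174 V
Step 2 — Sum components: V_total = 31.29 + j38.77 V.
Step 3 — Convert to polar: |V_total| = 49.82 V, ∠V_total = 51.1°.

V_total = 49.82∠51.1° V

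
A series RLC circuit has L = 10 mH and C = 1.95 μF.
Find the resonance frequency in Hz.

Step 1 — Resonance condition Im(Z)=0 gives ω₀ = 1/√(LC).
Step 2 — ω₀ = 1/√(0.01·1.95e-06) = 7161 rad/s.
Step 3 — f₀ = ω₀/(2π) = 1140 Hz.

f₀ = 1140 Hz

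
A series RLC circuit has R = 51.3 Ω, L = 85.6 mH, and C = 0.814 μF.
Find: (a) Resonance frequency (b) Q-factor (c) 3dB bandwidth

Step 1 — Resonance condition Im(Z)=0 gives ω₀ = 1/√(LC).
Step 2 — ω₀ = 1/√(0.0856·8.14e-07) = 3788 rad/s.
Step 3 — f₀ = ω₀/(2π) = 602.9 Hz.
Step 4 — Series Q: Q = ω₀L/R = 3788·0.0856/51.3 = 6.321.
Step 5 — 3dB bandwidth: Δω = ω₀/Q = 599.3 rad/s; BW = Δω/(2π) = 95.38 Hz.

(a) f₀ = 602.9 Hz  (b) Q = 6.321  (c) BW = 95.38 Hz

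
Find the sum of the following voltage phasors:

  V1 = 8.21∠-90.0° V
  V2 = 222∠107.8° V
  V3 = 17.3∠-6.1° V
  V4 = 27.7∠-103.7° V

Step 1 — Convert each phasor to rectangular form:
  V1 = 8.21·(cos(-90.0°) + j·sin(-90.0°)) = 0 - j8.21 V
  V2 = 222·(cos(107.8°) + j·sin(107.8°)) = -67.86 + j211.4 V
  V3 = 17.3·(cos(-6.1°) + j·sin(-6.1°)) = 17.2 - j1.838 V
  V4 = 27.7·(cos(-103.7°) + j·sin(-103.7°)) = -6.56 - j26.91 V
Step 2 — Sum components: V_total = -57.22 + j174.4 V.
Step 3 — Convert to polar: |V_total| = 183.6 V, ∠V_total = 108.2°.

V_total = 183.6∠108.2° V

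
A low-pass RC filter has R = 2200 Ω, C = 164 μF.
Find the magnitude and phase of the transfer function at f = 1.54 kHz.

Step 1 — Angular frequency: ω = 2π·1540 = 9676 rad/s.
Step 2 — Transfer function: H(jω) = 1/(1 + jωRC).
Step 3 — Denominator: 1 + jωRC = 1 + j·9676·2200·0.000164 = 1 + j3491.
Step 4 — H = 8.205e-08 - j0.0002864.
Step 5 — Magnitude: |H| = 0.0002864 (-70.9 dB); phase: φ = -90.0°.

|H| = 0.0002864 (-70.9 dB), φ = -90.0°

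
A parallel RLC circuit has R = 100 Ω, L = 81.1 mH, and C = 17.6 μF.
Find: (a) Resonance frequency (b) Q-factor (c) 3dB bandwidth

Step 1 — Resonance: ω₀ = 1/√(LC) = 1/√(0.0811·1.76e-05) = 837 rad/s.
Step 2 — f₀ = ω₀/(2π) = 133.2 Hz.
Step 3 — Parallel Q: Q = R/(ω₀L) = 100/(837·0.0811) = 1.473.
Step 4 — Bandwidth: Δω = ω₀/Q = 568.2 rad/s; BW = Δω/(2π) = 90.43 Hz.

(a) f₀ = 133.2 Hz  (b) Q = 1.473  (c) BW = 90.43 Hz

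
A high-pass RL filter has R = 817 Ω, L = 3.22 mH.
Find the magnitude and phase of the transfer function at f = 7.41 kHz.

Step 1 — Angular frequency: ω = 2π·7410 = 4.656e+04 rad/s.
Step 2 — Transfer function: H(jω) = jωL/(R + jωL).
Step 3 — Numerator jωL = j·149.9; denominator R + jωL = 817 + j149.9.
Step 4 — H = 0.03257 + j0.1775.
Step 5 — Magnitude: |H| = 0.1805 (-14.9 dB); phase: φ = 79.6°.

|H| = 0.1805 (-14.9 dB), φ = 79.6°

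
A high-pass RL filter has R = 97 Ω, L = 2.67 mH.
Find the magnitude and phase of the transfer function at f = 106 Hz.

Step 1 — Angular frequency: ω = 2π·106 = 666 rad/s.
Step 2 — Transfer function: H(jω) = jωL/(R + jωL).
Step 3 — Numerator jωL = j·1.778; denominator R + jωL = 97 + j1.778.
Step 4 — H = 0.000336 + j0.01833.
Step 5 — Magnitude: |H| = 0.01833 (-34.7 dB); phase: φ = 88.9°.

|H| = 0.01833 (-34.7 dB), φ = 88.9°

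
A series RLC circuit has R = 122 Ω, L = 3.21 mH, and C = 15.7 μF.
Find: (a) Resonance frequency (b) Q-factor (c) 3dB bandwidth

Step 1 — Resonance condition Im(Z)=0 gives ω₀ = 1/√(LC).
Step 2 — ω₀ = 1/√(0.00321·1.57e-05) = 4454 rad/s.
Step 3 — f₀ = ω₀/(2π) = 709 Hz.
Step 4 — Series Q: Q = ω₀L/R = 4454·0.00321/122 = 0.1172.
Step 5 — 3dB bandwidth: Δω = ω₀/Q = 3.801e+04 rad/s; BW = Δω/(2π) = 6049 Hz.

(a) f₀ = 709 Hz  (b) Q = 0.1172  (c) BW = 6049 Hz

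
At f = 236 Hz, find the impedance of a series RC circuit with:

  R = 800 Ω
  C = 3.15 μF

Step 1 — Angular frequency: ω = 2π·f = 2π·236 = 1483 rad/s.
Step 2 — Component impedances:
  R: Z = R = 800 Ω
  C: Z = 1/(jωC) = -j/(ω·C) = 0 - j214.1 Ω
Step 3 — Series combination: Z_total = R + C = 800 - j214.1 Ω = 828.2∠-15.0° Ω.

Z = 800 - j214.1 Ω = 828.2∠-15.0° Ω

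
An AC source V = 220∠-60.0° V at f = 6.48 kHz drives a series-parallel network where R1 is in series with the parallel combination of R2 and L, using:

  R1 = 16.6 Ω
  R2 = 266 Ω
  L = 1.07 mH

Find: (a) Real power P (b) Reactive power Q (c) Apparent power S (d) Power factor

Step 1 — Angular frequency: ω = 2π·f = 2π·6480 = 4.072e+04 rad/s.
Step 2 — Component impedances:
  R1: Z = R = 16.6 Ω
  R2: Z = R = 266 Ω
  L: Z = jωL = j·4.072e+04·0.00107 = 0 + j43.57 Ω
Step 3 — Parallel branch: R2 || L = 1/(1/R2 + 1/L) = 6.949 + j42.43 Ω.
Step 4 — Series with R1: Z_total = R1 + (R2 || L) = 23.55 + j42.43 Ω = 48.52∠61.0° Ω.
Step 5 — Source phasor: V = 220∠-60.0° V = 110 - j190.5 V.
Step 6 — Current: I = V / Z = -2.333 - j3.888 A = 4.534∠-121.0° A.
Step 7 — Complex power: S = V·I* = 484.1 + j872.1 VA.
Step 8 — Real power: P = Re(S) = 484.1 W.
Step 9 — Reactive power: Q = Im(S) = 872.1 VAR.
Step 10 — Apparent power: |S| = 997.4 VA.
Step 11 — Power factor: PF = P/|S| = 0.4853 (lagging).

(a) P = 484.1 W  (b) Q = 872.1 VAR  (c) S = 997.4 VA  (d) PF = 0.4853 (lagging)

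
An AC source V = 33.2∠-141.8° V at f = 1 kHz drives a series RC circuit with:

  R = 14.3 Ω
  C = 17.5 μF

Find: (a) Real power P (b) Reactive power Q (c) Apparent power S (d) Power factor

Step 1 — Angular frequency: ω = 2π·f = 2π·1000 = 6283 rad/s.
Step 2 — Component impedances:
  R: Z = R = 14.3 Ω
  C: Z = 1/(jωC) = -j/(ω·C) = 0 - j9.095 Ω
Step 3 — Series combination: Z_total = R + C = 14.3 - j9.095 Ω = 16.95∠-32.5° Ω.
Step 4 — Source phasor: V = 33.2∠-141.8° V = -26.09 - j20.53 V.
Step 5 — Current: I = V / Z = -0.6489 - j1.848 A = 1.959∠-109.3° A.
Step 6 — Complex power: S = V·I* = 54.88 - j34.9 VA.
Step 7 — Real power: P = Re(S) = 54.88 W.
Step 8 — Reactive power: Q = Im(S) = -34.9 VAR.
Step 9 — Apparent power: |S| = 65.04 VA.
Step 10 — Power factor: PF = P/|S| = 0.8438 (leading).

(a) P = 54.88 W  (b) Q = -34.9 VAR  (c) S = 65.04 VA  (d) PF = 0.8438 (leading)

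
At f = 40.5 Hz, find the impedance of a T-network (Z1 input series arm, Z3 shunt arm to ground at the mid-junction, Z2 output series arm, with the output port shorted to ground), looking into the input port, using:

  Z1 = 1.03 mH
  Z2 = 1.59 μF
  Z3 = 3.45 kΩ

Step 1 — Angular frequency: ω = 2π·f = 2π·40.5 = 254.5 rad/s.
Step 2 — Component impedances:
  Z1: Z = jωL = j·254.5·0.00103 = 0 + j0.2621 Ω
  Z2: Z = 1/(jωC) = -j/(ω·C) = 0 - j2472 Ω
  Z3: Z = R = 3450 Ω
Step 3 — With the output port shorted to ground, the output series arm Z2 runs from the junction to ground; the shunt arm Z3 also runs from the junction to ground. They appear in parallel: Z3 || Z2 = 1170 - j1633 Ω.
Step 4 — Series with input arm Z1: Z_in = Z1 + (Z3 || Z2) = 1170 - j1633 Ω = 2009∠-54.4° Ω.

Z = 1170 - j1633 Ω = 2009∠-54.4° Ω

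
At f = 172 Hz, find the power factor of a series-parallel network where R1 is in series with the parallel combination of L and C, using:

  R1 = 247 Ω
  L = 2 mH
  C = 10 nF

Step 1 — Angular frequency: ω = 2π·f = 2π·172 = 1081 rad/s.
Step 2 — Component impedances:
  R1: Z = R = 247 Ω
  L: Z = jωL = j·1081·0.002 = 0 + j2.161 Ω
  C: Z = 1/(jωC) = -j/(ω·C) = 0 - j9.253e+04 Ω
Step 3 — Parallel branch: L || C = 1/(1/L + 1/C) = 0 + j2.161 Ω.
Step 4 — Series with R1: Z_total = R1 + (L || C) = 247 + j2.161 Ω = 247∠0.5° Ω.
Step 5 — Power factor: PF = cos(φ) = Re(Z)/|Z| = 247/247 = 1.
Step 6 — Type: Im(Z) = 2.161 ⇒ lagging (phase φ = 0.5°).

PF = 1 (lagging, φ = 0.5°)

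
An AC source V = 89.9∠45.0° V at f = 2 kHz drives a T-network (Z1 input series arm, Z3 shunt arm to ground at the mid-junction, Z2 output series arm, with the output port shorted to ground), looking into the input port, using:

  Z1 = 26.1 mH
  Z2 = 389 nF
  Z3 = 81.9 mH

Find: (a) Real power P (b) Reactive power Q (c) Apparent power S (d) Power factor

Step 1 — Angular frequency: ω = 2π·f = 2π·2000 = 1.257e+04 rad/s.
Step 2 — Component impedances:
  Z1: Z = jωL = j·1.257e+04·0.0261 = 0 + j328 Ω
  Z2: Z = 1/(jωC) = -j/(ω·C) = 0 - j204.6 Ω
  Z3: Z = jωL = j·1.257e+04·0.0819 = 0 + j1029 Ω
Step 3 — With the output port shorted to ground, the output series arm Z2 runs from the junction to ground; the shunt arm Z3 also runs from the junction to ground. They appear in parallel: Z3 || Z2 = 0 - j255.3 Ω.
Step 4 — Series with input arm Z1: Z_in = Z1 + (Z3 || Z2) = 0 + j72.66 Ω = 72.66∠90.0° Ω.
Step 5 — Source phasor: V = 89.9∠45.0° V = 63.57 + j63.57 V.
Step 6 — Current: I = V / Z = 0.8748 - j0.8748 A = 1.237∠-45.0° A.
Step 7 — Complex power: S = V·I* = 0 + j111.2 VA.
Step 8 — Real power: P = Re(S) = 0 W.
Step 9 — Reactive power: Q = Im(S) = 111.2 VAR.
Step 10 — Apparent power: |S| = 111.2 VA.
Step 11 — Power factor: PF = P/|S| = 0 (lagging).

(a) P = 0 W  (b) Q = 111.2 VAR  (c) S = 111.2 VA  (d) PF = 0 (lagging)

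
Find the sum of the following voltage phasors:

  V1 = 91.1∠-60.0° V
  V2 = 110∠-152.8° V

Step 1 — Convert each phasor to rectangular form:
  V1 = 91.1·(cos(-60.0°) + j·sin(-60.0°)) = 45.55 - j78.89 V
  V2 = 110·(cos(-152.8°) + j·sin(-152.8°)) = -97.84 - j50.28 V
Step 2 — Sum components: V_total = -52.29 - j129.2 V.
Step 3 — Convert to polar: |V_total| = 139.4 V, ∠V_total = -112.0°.

V_total = 139.4∠-112.0° V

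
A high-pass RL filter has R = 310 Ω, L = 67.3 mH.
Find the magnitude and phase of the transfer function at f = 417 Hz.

Step 1 — Angular frequency: ω = 2π·417 = 2620 rad/s.
Step 2 — Transfer function: H(jω) = jωL/(R + jωL).
Step 3 — Numerator jωL = j·176.3; denominator R + jωL = 310 + j176.3.
Step 4 — H = 0.2445 + j0.4298.
Step 5 — Magnitude: |H| = 0.4944 (-6.1 dB); phase: φ = 60.4°.

|H| = 0.4944 (-6.1 dB), φ = 60.4°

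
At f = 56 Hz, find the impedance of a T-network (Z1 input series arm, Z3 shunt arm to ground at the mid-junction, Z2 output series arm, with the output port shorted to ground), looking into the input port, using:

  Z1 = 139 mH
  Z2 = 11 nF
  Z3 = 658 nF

Step 1 — Angular frequency: ω = 2π·f = 2π·56 = 351.9 rad/s.
Step 2 — Component impedances:
  Z1: Z = jωL = j·351.9·0.139 = 0 + j48.91 Ω
  Z2: Z = 1/(jωC) = -j/(ω·C) = 0 - j2.584e+05 Ω
  Z3: Z = 1/(jωC) = -j/(ω·C) = 0 - j4319 Ω
Step 3 — With the output port shorted to ground, the output series arm Z2 runs from the junction to ground; the shunt arm Z3 also runs from the junction to ground. They appear in parallel: Z3 || Z2 = 0 - j4248 Ω.
Step 4 — Series with input arm Z1: Z_in = Z1 + (Z3 || Z2) = 0 - j4199 Ω = 4199∠-90.0° Ω.

Z = 0 - j4199 Ω = 4199∠-90.0° Ω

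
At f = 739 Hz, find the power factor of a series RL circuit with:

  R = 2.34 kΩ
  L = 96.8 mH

Step 1 — Angular frequency: ω = 2π·f = 2π·739 = 4643 rad/s.
Step 2 — Component impedances:
  R: Z = R = 2340 Ω
  L: Z = jωL = j·4643·0.0968 = 0 + j449.5 Ω
Step 3 — Series combination: Z_total = R + L = 2340 + j449.5 Ω = 2383∠10.9° Ω.
Step 4 — Power factor: PF = cos(φ) = Re(Z)/|Z| = 2340/2383 = 0.982.
Step 5 — Type: Im(Z) = 449.5 ⇒ lagging (phase φ = 10.9°).

PF = 0.982 (lagging, φ = 10.9°)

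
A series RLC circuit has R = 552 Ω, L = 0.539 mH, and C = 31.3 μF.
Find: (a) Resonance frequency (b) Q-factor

Step 1 — Resonance condition Im(Z)=0 gives ω₀ = 1/√(LC).
Step 2 — ω₀ = 1/√(0.000539·3.13e-05) = 7699 rad/s.
Step 3 — f₀ = ω₀/(2π) = 1225 Hz.
Step 4 — Series Q: Q = ω₀L/R = 7699·0.000539/552 = 0.007518.

(a) f₀ = 1225 Hz  (b) Q = 0.007518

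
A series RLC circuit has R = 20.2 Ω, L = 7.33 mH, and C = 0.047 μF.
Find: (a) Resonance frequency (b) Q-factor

Step 1 — Resonance condition Im(Z)=0 gives ω₀ = 1/√(LC).
Step 2 — ω₀ = 1/√(0.00733·4.7e-08) = 5.388e+04 rad/s.
Step 3 — f₀ = ω₀/(2π) = 8575 Hz.
Step 4 — Series Q: Q = ω₀L/R = 5.388e+04·0.00733/20.2 = 19.55.

(a) f₀ = 8575 Hz  (b) Q = 19.55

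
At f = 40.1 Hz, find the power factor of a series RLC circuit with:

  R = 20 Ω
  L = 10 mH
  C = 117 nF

Step 1 — Angular frequency: ω = 2π·f = 2π·40.1 = 252 rad/s.
Step 2 — Component impedances:
  R: Z = R = 20 Ω
  L: Z = jωL = j·252·0.01 = 0 + j2.52 Ω
  C: Z = 1/(jωC) = -j/(ω·C) = 0 - j3.392e+04 Ω
Step 3 — Series combination: Z_total = R + L + C = 20 - j3.392e+04 Ω = 3.392e+04∠-90.0° Ω.
Step 4 — Power factor: PF = cos(φ) = Re(Z)/|Z| = 20/3.392e+04 = 0.0005896.
Step 5 — Type: Im(Z) = -3.392e+04 ⇒ leading (phase φ = -90.0°).

PF = 0.0005896 (leading, φ = -90.0°)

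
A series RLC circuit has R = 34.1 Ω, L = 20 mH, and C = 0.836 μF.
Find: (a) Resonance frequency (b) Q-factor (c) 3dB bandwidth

Step 1 — Resonance: ω₀ = 1/√(LC) = 1/√(0.02·8.36e-07) = 7734 rad/s.
Step 2 — f₀ = ω₀/(2π) = 1231 Hz.
Step 3 — Series Q: Q = ω₀L/R = 7734·0.02/34.1 = 4.536.
Step 4 — Bandwidth: Δω = ω₀/Q = 1705 rad/s; BW = Δω/(2π) = 271.4 Hz.

(a) f₀ = 1231 Hz  (b) Q = 4.536  (c) BW = 271.4 Hz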